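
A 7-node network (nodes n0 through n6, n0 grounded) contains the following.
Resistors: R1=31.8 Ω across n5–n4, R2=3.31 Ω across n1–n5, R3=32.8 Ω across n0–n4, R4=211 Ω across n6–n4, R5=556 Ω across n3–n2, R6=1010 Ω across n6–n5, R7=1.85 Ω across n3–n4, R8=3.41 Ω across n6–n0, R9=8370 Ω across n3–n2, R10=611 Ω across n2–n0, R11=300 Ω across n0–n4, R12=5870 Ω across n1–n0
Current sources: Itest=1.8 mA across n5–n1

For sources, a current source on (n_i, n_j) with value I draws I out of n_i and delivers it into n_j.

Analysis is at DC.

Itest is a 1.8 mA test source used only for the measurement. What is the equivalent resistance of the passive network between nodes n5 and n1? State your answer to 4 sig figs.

Apply KCL at each of the 6 non-ground nodes and solve the resulting linear system.
Node n1: branches {R2, R12, Itest} → V_1 = 0.005900
Node n2: branches {R5, R9, R10} → V_2 = -1.304e-05
Node n3: branches {R5, R7, R9} → V_3 = -2.416e-05
Node n4: branches {R1, R3, R4, R7, R11} → V_4 = -2.420e-05
Node n5: branches {R1, R2, R6, Itest} → V_5 = -5.447e-05
Node n6: branches {R4, R6, R8} → V_6 = -5.639e-07

R_eq = 3.308 Ω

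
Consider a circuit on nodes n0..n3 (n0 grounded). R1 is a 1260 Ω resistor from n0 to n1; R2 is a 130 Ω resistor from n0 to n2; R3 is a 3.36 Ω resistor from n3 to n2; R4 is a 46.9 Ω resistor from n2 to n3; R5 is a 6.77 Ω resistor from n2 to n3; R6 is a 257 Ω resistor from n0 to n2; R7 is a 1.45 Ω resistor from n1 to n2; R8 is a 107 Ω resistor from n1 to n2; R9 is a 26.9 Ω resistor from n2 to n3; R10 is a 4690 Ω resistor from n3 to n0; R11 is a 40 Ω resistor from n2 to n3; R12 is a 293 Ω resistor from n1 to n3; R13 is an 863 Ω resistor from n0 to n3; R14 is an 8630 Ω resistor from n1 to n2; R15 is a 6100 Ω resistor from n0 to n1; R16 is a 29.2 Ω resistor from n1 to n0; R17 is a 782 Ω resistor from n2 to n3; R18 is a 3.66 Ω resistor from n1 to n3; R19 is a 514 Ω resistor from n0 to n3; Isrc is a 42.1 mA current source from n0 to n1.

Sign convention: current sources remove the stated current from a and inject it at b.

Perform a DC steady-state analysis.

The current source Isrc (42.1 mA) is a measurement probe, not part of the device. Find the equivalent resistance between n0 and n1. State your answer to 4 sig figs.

Element admittances at DC:
  Y(R1) = 0.0007937 S between n0,n1
  Y(R2) = 0.007692 S between n0,n2
  Y(R3) = 0.2976 S between n3,n2
  Y(R4) = 0.02132 S between n2,n3
  Y(R5) = 0.1477 S between n2,n3
  Y(R6) = 0.003891 S between n0,n2
  Y(R7) = 0.6897 S between n1,n2
  Y(R8) = 0.009346 S between n1,n2
  Y(R9) = 0.03717 S between n2,n3
  Y(R10) = 0.0002132 S between n3,n0
  Y(R11) = 0.02500 S between n2,n3
  Y(R12) = 0.003413 S between n1,n3
  Y(R13) = 0.001159 S between n0,n3
  Y(R14) = 0.0001159 S between n1,n2
  Y(R15) = 0.0001639 S between n0,n1
  Y(R16) = 0.03425 S between n1,n0
  Y(R17) = 0.001279 S between n2,n3
  Y(R18) = 0.2732 S between n1,n3
  Y(R19) = 0.001946 S between n0,n3
  Isrc: injects 0.0421 A into n1 (from n0)
Assemble and solve the 3×3 MNA system:
  V(n1)=0.8440  V(n2)=0.8310  V(n3)=0.8321

R_eq = 20.05 Ω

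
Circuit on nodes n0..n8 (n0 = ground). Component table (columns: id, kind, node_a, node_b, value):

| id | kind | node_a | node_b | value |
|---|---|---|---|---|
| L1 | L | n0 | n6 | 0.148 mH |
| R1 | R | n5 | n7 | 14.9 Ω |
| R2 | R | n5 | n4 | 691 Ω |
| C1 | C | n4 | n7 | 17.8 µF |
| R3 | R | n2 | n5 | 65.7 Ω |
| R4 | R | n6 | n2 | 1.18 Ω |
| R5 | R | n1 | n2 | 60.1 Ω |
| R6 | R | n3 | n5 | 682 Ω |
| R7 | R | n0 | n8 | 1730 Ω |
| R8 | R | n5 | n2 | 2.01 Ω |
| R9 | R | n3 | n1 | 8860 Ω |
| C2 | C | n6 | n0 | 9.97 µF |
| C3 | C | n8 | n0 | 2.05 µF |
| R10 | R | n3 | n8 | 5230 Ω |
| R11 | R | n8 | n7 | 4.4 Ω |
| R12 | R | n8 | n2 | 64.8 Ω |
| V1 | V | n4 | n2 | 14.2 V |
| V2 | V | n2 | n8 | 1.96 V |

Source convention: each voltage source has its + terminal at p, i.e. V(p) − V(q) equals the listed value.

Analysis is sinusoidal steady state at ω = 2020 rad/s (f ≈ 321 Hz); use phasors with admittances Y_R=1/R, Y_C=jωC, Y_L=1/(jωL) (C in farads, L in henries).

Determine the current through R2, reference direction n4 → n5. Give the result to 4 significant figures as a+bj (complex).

0.02072-0.0003248j A

Apply KCL at each of the 8 non-ground nodes and solve the resulting linear system.
Node n1: branches {R5, R9} → V_1 = -0.003126+0.01118j
Node n2: branches {R3, R4, R5, R8, R12, V1, V2} → V_2 = -0.001055+0.009929j
Node n3: branches {R6, R9, R10} → V_3 = -0.3085+0.1959j
Node n4: branches {R2, C1, V1} → V_4 = 14.20+0.009929j
Node n5: branches {R1, R2, R3, R6, R8} → V_5 = -0.1165+0.2343j
Node n6: branches {L1, R4, C2} → V_6 = -0.002441+0.0003533j
Node n7: branches {R1, C1, R11} → V_7 = -1.303+1.954j
Node n8: branches {R7, C3, R10, R11, R12, V2} → V_8 = -1.961+0.009929j
Source currents: i(V1)=-0.09064-0.5571j, i(V2)=-0.1813-0.4501j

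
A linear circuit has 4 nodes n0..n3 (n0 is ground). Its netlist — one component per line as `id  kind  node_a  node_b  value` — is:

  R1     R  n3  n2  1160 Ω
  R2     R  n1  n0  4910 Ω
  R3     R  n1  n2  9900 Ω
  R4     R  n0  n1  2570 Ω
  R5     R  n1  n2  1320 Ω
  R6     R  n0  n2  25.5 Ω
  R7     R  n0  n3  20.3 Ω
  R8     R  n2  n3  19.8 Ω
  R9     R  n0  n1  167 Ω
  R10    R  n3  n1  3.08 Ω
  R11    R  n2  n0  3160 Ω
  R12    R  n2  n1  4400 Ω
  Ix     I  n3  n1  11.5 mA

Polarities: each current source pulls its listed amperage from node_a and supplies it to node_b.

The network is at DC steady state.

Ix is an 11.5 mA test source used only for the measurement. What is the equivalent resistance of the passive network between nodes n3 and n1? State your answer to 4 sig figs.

R_eq = 3.015 Ω

Element admittances at DC:
  Y(R1) = 0.0008621 S between n3,n2
  Y(R2) = 0.0002037 S between n1,n0
  Y(R3) = 0.0001010 S between n1,n2
  Y(R4) = 0.0003891 S between n0,n1
  Y(R5) = 0.0007576 S between n1,n2
  Y(R6) = 0.03922 S between n0,n2
  Y(R7) = 0.04926 S between n0,n3
  Y(R8) = 0.05051 S between n2,n3
  Y(R9) = 0.005988 S between n0,n1
  Y(R10) = 0.3247 S between n3,n1
  Y(R11) = 0.0003165 S between n2,n0
  Y(R12) = 0.0002273 S between n2,n1
  Ix: injects 0.0115 A into n1 (from n3)
Assemble and solve the 3×3 MNA system:
  V(n1)=0.03155  V(n2)=-0.001368  V(n3)=-0.003117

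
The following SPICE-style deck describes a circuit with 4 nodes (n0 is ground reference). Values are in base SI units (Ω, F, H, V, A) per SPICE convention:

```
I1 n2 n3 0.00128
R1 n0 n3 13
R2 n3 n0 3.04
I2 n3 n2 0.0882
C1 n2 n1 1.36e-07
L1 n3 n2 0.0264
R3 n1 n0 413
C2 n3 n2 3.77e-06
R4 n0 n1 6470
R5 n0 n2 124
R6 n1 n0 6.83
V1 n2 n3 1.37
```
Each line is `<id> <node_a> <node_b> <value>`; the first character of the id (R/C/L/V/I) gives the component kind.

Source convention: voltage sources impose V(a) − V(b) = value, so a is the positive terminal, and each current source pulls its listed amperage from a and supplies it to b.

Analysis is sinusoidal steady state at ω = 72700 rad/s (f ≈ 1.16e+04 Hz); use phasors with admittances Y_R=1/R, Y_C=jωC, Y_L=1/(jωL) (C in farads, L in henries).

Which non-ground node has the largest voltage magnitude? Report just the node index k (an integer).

2

Element admittances at ω=72700 rad/s:
  I1: injects 0.00128 A into n3 (from n2)
  Y(R1) = 0.07692+0.000j S between n0,n3
  Y(R2) = 0.3289+0.000j S between n3,n0
  I2: injects 0.0882 A into n2 (from n3)
  Y(C1) = 0.000+0.009887j S between n2,n1
  Y(L1) = 0.000-0.0005210j S between n3,n2
  Y(R3) = 0.002421+0.000j S between n1,n0
  Y(C2) = 0.000+0.2741j S between n3,n2
  Y(R4) = 0.0001546+0.000j S between n0,n1
  Y(R5) = 0.008065+0.000j S between n0,n2
  Y(R6) = 0.1464+0.000j S between n1,n0
  V1: constraint V(n2)−V(n3) = 1.37
Assemble and solve the 4×4 MNA system:
  V(n1)=0.007980+0.08842j  V(n2)=1.340-0.03183j  V(n3)=-0.02956-0.03183j
  i(V1)=0.07492-0.3877j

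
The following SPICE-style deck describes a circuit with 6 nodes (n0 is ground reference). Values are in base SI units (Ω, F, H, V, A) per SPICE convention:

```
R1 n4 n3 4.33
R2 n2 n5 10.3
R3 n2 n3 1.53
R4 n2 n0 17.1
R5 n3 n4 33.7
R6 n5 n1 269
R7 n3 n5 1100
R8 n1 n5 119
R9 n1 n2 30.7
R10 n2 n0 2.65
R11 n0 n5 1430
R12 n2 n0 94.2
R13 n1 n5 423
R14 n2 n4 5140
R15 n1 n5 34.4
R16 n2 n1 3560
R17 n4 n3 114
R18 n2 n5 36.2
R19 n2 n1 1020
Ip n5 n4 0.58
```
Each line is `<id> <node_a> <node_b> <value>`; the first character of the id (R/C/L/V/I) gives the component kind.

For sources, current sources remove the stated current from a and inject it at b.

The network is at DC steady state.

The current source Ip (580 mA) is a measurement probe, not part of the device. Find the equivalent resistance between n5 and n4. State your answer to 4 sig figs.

Element admittances at DC:
  Y(R1) = 0.2309 S between n4,n3
  Y(R2) = 0.09709 S between n2,n5
  Y(R3) = 0.6536 S between n2,n3
  Y(R4) = 0.05848 S between n2,n0
  Y(R5) = 0.02967 S between n3,n4
  Y(R6) = 0.003717 S between n5,n1
  Y(R7) = 0.0009091 S between n3,n5
  Y(R8) = 0.008403 S between n1,n5
  Y(R9) = 0.03257 S between n1,n2
  Y(R10) = 0.3774 S between n2,n0
  Y(R11) = 0.0006993 S between n0,n5
  Y(R12) = 0.01062 S between n2,n0
  Y(R13) = 0.002364 S between n1,n5
  Y(R14) = 0.0001946 S between n2,n4
  Y(R15) = 0.02907 S between n1,n5
  Y(R16) = 0.0002809 S between n2,n1
  Y(R17) = 0.008772 S between n4,n3
  Y(R18) = 0.02762 S between n2,n5
  Y(R19) = 0.0009804 S between n2,n1
  Ip: injects 0.58 A into n4 (from n5)
Assemble and solve the 5×5 MNA system:
  V(n1)=-2.236  V(n2)=0.006231  V(n3)=0.8860  V(n4)=3.037  V(n5)=-3.978

R_eq = 12.09 Ω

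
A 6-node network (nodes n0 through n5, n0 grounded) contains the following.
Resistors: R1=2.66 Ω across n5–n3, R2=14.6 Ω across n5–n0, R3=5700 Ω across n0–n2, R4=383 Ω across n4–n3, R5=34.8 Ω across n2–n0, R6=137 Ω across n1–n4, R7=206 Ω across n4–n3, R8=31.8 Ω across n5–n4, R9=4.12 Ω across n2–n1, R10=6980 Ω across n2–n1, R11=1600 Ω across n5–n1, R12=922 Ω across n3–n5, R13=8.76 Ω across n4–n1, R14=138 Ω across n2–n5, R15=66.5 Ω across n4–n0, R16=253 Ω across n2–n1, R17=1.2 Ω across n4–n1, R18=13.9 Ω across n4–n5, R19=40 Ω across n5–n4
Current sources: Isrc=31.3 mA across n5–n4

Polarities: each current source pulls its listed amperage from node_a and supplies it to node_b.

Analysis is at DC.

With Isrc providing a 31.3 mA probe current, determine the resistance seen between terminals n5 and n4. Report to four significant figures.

MNA unknowns: 5 node voltages V₁..V_5
R1: Y=0.3759 on G[5,3]
R2: Y=0.06849 on G[5,0]
R3: Y=0.0001754 on G[0,2]
R4: Y=0.002611 on G[4,3]
R5: Y=0.02874 on G[2,0]
R6: Y=0.007299 on G[1,4]
R7: Y=0.004854 on G[4,3]
R8: Y=0.03145 on G[5,4]
R9: Y=0.2427 on G[2,1]
R10: Y=0.0001433 on G[2,1]
R11: Y=0.0006250 on G[5,1]
R12: Y=0.001085 on G[3,5]
R13: Y=0.1142 on G[4,1]
R14: Y=0.007246 on G[2,5]
R15: Y=0.01504 on G[4,0]
R16: Y=0.003953 on G[2,1]
R17: Y=0.8333 on G[4,1]
R18: Y=0.07194 on G[4,5]
R19: Y=0.02500 on G[5,4]
Isrc: z[5]−=0.0313, z[4]+=0.0313
solve → V1=0.1148, V2=0.09836, V3=-0.06404, V4=0.1191, V5=-0.06767

R_eq = 5.967 Ω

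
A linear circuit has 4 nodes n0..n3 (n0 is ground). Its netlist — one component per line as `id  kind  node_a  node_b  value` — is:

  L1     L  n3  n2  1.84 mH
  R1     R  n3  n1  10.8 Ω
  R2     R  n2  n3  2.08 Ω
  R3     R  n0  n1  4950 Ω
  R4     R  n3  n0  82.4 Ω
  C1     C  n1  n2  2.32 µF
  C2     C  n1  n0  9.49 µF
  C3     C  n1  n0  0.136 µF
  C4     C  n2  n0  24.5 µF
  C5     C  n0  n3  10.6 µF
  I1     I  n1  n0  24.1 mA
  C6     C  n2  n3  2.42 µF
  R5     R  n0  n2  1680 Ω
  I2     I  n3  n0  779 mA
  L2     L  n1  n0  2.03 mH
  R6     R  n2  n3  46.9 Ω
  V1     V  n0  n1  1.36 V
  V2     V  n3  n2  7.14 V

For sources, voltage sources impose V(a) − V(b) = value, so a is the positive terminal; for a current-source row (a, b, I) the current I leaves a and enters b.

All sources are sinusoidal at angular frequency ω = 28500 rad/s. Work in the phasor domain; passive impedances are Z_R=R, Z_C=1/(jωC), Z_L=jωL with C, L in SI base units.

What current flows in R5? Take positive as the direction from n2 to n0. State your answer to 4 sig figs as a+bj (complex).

-0.001332+0.0007909j A

Apply KCL at each of the 3 non-ground nodes and solve the resulting linear system.
Node n1: branches {R1, R3, C1, C2, C3, I1, L2, V1} → V_1 = -1.360+0.000j
Node n2: branches {L1, R2, C1, C4, C6, R5, R6, V2} → V_2 = -2.238+1.329j
Node n3: branches {L1, R1, R2, R4, C5, C6, I2, R6, V2} → V_3 = 4.902+1.329j
Source currents: i(V1)=-0.4681-0.4146j, i(V2)=-4.602-1.976j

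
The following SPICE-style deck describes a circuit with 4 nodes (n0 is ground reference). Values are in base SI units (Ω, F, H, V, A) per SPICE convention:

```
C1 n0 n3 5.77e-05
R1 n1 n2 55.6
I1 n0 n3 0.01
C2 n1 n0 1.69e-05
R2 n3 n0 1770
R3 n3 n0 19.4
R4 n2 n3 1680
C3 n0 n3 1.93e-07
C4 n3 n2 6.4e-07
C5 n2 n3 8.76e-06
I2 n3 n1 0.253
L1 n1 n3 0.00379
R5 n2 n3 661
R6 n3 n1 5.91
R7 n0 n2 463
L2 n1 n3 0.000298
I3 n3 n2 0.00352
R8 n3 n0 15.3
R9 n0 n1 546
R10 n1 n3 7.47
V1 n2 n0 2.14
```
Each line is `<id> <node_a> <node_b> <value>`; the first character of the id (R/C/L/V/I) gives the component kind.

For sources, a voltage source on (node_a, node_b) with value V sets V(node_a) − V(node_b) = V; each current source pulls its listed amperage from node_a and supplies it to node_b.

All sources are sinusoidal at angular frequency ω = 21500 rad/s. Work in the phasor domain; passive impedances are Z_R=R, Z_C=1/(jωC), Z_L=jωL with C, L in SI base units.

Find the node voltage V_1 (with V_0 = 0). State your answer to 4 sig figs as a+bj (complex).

Apply KCL at each of the 3 non-ground nodes and solve the resulting linear system.
Node n1: branches {R1, C2, I2, L1, R6, L2, R9, R10} → V_1 = 0.7828-0.4365j
Node n2: branches {R1, R4, C4, C5, R5, R7, I3, V1} → V_2 = 2.140+0.000j
Node n3: branches {C1, I1, R2, R3, R4, C3, C4, C5, I2, L1, R5, R6, L2, I3, R8, R10} → V_3 = 0.1005+0.09445j
Source currents: i(V1)=-0.04890-0.4198j

0.7828-0.4365j V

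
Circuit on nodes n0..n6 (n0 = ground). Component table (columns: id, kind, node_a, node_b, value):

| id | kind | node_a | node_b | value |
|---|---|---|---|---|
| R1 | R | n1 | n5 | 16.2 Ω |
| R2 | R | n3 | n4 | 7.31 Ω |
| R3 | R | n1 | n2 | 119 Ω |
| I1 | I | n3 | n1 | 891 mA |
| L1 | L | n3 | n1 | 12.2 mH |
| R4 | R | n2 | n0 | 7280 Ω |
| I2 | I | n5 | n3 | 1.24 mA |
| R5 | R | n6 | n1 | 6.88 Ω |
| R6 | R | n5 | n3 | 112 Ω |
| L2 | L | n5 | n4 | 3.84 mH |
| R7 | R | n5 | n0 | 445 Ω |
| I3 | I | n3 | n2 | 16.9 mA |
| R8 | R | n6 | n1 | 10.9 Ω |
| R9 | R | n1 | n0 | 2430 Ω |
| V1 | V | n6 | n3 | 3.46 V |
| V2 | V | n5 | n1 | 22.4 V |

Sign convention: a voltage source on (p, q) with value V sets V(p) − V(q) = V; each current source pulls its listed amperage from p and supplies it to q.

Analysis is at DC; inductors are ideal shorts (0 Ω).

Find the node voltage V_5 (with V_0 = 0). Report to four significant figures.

4.286 V

Element admittances at DC:
  Y(R1) = 0.06173 S between n1,n5
  Y(R2) = 0.1368 S between n3,n4
  Y(R3) = 0.008403 S between n1,n2
  I1: injects 0.891 A into n1 (from n3)
  L1: short n3↔n1 (DC inductor)
  Y(R4) = 0.0001374 S between n2,n0
  I2: injects 0.00124 A into n3 (from n5)
  Y(R5) = 0.1453 S between n6,n1
  Y(R6) = 0.008929 S between n5,n3
  L2: short n5↔n4 (DC inductor)
  Y(R7) = 0.002247 S between n5,n0
  I3: injects 0.0169 A into n2 (from n3)
  Y(R8) = 0.09174 S between n6,n1
  Y(R9) = 0.0004115 S between n1,n0
  V1: constraint V(n6)−V(n3) = 3.46
  V2: constraint V(n5)−V(n1) = 22.4
Assemble and solve the 10×10 MNA system:
  V(n1)=-18.11  V(n2)=-15.84  V(n3)=-18.11  V(n4)=4.286  V(n5)=4.286  V(n6)=-14.65
  i(L1)=1.537  i(L2)=3.064  i(V1)=-0.8203  i(V2)=-4.658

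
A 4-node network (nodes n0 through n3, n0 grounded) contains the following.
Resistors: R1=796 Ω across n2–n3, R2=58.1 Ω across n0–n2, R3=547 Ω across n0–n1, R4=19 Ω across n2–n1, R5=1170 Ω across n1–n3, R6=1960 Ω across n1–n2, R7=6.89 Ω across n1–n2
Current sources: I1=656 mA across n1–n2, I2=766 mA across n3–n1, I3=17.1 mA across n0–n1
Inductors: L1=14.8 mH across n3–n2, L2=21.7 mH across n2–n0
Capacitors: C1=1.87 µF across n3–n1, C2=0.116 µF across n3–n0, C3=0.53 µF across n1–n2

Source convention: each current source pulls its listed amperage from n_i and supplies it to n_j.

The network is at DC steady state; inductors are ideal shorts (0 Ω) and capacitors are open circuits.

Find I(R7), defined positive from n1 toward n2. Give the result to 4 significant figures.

Apply KCL at each of the 3 non-ground nodes and solve the resulting linear system.
Node n1: branches {I1, R3, R4, R5, R6, C1, I2, R7, C3, I3} → V_1 = 0.6325
Node n2: branches {R1, I1, R2, L1, R4, R6, L2, R7, C3} → V_2 = 0.000
Node n3: branches {R1, L1, R5, C1, C2, I2} → V_3 = 0.000
Source currents: i(L1)=-0.7655, i(L2)=0.01594

0.09179 A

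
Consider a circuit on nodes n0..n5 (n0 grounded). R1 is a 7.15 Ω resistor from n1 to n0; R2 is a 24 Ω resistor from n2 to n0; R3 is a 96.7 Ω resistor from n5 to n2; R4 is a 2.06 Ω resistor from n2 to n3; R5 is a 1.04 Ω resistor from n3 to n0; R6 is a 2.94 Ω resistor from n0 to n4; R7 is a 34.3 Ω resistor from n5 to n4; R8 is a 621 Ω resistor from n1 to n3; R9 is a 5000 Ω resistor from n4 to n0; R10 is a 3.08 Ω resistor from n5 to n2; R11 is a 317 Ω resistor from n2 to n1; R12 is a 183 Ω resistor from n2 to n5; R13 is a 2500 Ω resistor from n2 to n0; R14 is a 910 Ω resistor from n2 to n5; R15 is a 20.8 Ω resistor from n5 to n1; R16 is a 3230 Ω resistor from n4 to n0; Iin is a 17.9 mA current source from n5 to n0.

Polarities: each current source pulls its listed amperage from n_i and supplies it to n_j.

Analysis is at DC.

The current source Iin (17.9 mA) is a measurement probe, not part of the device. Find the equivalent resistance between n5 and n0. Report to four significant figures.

Element admittances at DC:
  Y(R1) = 0.1399 S between n1,n0
  Y(R2) = 0.04167 S between n2,n0
  Y(R3) = 0.01034 S between n5,n2
  Y(R4) = 0.4854 S between n2,n3
  Y(R5) = 0.9615 S between n3,n0
  Y(R6) = 0.3401 S between n0,n4
  Y(R7) = 0.02915 S between n5,n4
  Y(R8) = 0.001610 S between n1,n3
  Y(R9) = 0.0002000 S between n4,n0
  Y(R10) = 0.3247 S between n5,n2
  Y(R11) = 0.003155 S between n2,n1
  Y(R12) = 0.005464 S between n2,n5
  Y(R13) = 0.0004000 S between n2,n0
  Y(R14) = 0.001099 S between n2,n5
  Y(R15) = 0.04808 S between n5,n1
  Y(R16) = 0.0003096 S between n4,n0
  Iin: injects 0.0179 A into n0 (from n5)
Assemble and solve the 5×5 MNA system:
  V(n1)=-0.01936  V(n2)=-0.03613  V(n3)=-0.01213  V(n4)=-0.005900  V(n5)=-0.07484

R_eq = 4.181 Ω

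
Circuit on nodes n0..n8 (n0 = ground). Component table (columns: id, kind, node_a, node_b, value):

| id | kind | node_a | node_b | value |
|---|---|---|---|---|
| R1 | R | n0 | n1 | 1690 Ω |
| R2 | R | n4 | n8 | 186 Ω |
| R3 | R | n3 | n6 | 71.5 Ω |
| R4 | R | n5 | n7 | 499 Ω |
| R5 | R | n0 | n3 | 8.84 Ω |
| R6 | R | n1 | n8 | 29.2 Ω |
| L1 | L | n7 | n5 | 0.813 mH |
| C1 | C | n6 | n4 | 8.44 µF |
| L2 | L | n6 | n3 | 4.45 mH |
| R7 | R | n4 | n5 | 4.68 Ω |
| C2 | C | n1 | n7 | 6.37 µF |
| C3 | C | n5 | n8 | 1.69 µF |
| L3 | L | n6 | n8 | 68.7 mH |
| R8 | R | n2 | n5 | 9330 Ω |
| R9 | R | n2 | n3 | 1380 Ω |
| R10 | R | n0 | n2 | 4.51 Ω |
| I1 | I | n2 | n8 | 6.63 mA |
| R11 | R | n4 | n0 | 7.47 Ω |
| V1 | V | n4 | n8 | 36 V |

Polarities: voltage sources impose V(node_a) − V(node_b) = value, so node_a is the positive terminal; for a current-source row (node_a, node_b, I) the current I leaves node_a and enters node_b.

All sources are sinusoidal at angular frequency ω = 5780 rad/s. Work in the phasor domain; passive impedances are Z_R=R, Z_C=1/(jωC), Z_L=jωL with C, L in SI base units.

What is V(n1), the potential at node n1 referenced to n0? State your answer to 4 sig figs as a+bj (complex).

-14.47+13.12j V

Element admittances at ω=5780 rad/s:
  Y(R1) = 0.0005917+0.000j S between n0,n1
  Y(R2) = 0.005376+0.000j S between n4,n8
  Y(R3) = 0.01399+0.000j S between n3,n6
  Y(R4) = 0.002004+0.000j S between n5,n7
  Y(R5) = 0.1131+0.000j S between n0,n3
  Y(R6) = 0.03425+0.000j S between n1,n8
  Y(L1) = 0.000-0.2128j S between n7,n5
  Y(C1) = 0.000+0.04878j S between n6,n4
  Y(L2) = 0.000-0.03888j S between n6,n3
  Y(R7) = 0.2137+0.000j S between n4,n5
  Y(C2) = 0.000+0.03682j S between n1,n7
  Y(C3) = 0.000+0.009768j S between n5,n8
  Y(L3) = 0.000-0.002518j S between n6,n8
  Y(R8) = 0.0001072+0.000j S between n2,n5
  Y(R9) = 0.0007246+0.000j S between n2,n3
  Y(R10) = 0.2217+0.000j S between n0,n2
  I1: injects 0.00663 A into n8 (from n2)
  Y(R11) = 0.1339+0.000j S between n4,n0
  V1: constraint V(n4)−V(n8) = 36
Assemble and solve the 9×9 MNA system:
  V(n1)=-14.47+13.12j  V(n2)=-0.02938-0.001925j  V(n3)=0.7433-0.05505j  V(n4)=-0.5155-0.008268j  V(n5)=-4.171-3.625j  V(n6)=1.580+1.821j  V(n7)=-2.056-7.152j  V(n8)=-36.52-0.008268j
  i(V1)=-0.9949-0.6695j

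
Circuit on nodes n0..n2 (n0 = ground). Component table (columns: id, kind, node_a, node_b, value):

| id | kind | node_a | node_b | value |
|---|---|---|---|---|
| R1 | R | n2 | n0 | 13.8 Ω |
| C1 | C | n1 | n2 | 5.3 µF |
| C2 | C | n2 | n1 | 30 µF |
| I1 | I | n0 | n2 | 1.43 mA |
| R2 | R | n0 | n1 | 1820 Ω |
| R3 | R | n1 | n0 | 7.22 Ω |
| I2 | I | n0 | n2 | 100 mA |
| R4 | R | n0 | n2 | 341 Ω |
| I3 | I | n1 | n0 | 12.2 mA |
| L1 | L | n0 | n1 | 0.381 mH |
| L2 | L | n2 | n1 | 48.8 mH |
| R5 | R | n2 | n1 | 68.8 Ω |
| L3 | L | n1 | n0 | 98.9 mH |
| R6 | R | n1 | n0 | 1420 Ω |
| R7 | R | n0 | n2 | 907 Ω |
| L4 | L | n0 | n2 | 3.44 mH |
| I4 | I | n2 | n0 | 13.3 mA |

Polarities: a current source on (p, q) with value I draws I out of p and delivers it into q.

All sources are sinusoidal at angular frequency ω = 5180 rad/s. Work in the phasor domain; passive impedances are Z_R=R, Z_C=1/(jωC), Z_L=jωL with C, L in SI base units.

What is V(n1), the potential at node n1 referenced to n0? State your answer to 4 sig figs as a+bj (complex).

-0.02819+0.1600j V

MNA unknowns: 2 node voltages V₁..V_2
R1: Y=0.07246+0.000j on G[2,0]
C1: Y=0.000+0.02745j on G[1,2]
C2: Y=0.000+0.1554j on G[2,1]
I1: z[0]−=0.00143, z[2]+=0.00143
R2: Y=0.0005495+0.000j on G[0,1]
R3: Y=0.1385+0.000j on G[1,0]
I2: z[0]−=0.1, z[2]+=0.1
R4: Y=0.002933+0.000j on G[0,2]
I3: z[1]−=0.0122, z[0]+=0.0122
L1: Y=0.000-0.5067j on G[0,1]
L2: Y=0.000-0.003956j on G[2,1]
R5: Y=0.01453+0.000j on G[2,1]
L3: Y=0.000-0.001952j on G[1,0]
R6: Y=0.0007042+0.000j on G[1,0]
R7: Y=0.001103+0.000j on G[0,2]
L4: Y=0.000-0.05612j on G[0,2]
I4: z[2]−=0.0133, z[0]+=0.0133
solve → V1=-0.02819+0.1600j, V2=0.2160-0.3212j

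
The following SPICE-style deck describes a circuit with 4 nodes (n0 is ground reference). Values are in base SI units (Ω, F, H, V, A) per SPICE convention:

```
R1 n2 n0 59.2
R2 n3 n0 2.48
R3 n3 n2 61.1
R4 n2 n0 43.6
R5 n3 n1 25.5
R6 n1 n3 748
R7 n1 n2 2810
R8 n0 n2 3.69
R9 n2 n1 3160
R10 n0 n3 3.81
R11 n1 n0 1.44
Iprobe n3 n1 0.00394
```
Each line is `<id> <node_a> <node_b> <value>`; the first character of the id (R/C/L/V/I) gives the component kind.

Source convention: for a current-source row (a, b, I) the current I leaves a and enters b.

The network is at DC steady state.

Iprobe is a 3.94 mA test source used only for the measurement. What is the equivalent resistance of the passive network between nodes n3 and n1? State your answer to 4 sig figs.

R_eq = 2.600 Ω

Element admittances at DC:
  Y(R1) = 0.01689 S between n2,n0
  Y(R2) = 0.4032 S between n3,n0
  Y(R3) = 0.01637 S between n3,n2
  Y(R4) = 0.02294 S between n2,n0
  Y(R5) = 0.03922 S between n3,n1
  Y(R6) = 0.001337 S between n1,n3
  Y(R7) = 0.0003559 S between n1,n2
  Y(R8) = 0.2710 S between n0,n2
  Y(R9) = 0.0003165 S between n2,n1
  Y(R10) = 0.2625 S between n0,n3
  Y(R11) = 0.6944 S between n1,n0
  Iprobe: injects 0.00394 A into n1 (from n3)
Assemble and solve the 3×3 MNA system:
  V(n1)=0.005070  V(n2)=-0.0002479  V(n3)=-0.005174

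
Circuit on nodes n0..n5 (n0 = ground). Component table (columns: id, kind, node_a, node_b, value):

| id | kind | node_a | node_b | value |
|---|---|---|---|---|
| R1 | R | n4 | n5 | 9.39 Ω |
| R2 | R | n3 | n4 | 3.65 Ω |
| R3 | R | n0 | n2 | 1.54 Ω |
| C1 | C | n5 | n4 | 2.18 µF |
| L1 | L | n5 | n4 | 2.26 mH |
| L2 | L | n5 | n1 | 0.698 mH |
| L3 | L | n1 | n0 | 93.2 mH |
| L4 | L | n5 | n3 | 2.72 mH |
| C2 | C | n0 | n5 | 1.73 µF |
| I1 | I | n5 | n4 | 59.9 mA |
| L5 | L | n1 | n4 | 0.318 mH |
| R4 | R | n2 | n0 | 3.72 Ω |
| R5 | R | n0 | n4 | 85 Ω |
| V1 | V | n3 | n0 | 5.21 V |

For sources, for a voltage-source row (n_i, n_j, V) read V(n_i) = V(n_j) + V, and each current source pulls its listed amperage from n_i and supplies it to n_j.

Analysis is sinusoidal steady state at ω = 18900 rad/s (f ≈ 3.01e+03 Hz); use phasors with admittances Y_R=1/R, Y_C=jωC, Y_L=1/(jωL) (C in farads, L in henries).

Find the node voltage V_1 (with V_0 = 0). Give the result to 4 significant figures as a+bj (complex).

4.788-1.060j V

Apply KCL at each of the 5 non-ground nodes and solve the resulting linear system.
Node n1: branches {L2, L3, L5} → V_1 = 4.788-1.060j
Node n2: branches {R3, R4} → V_2 = 0.000+0.000j
Node n3: branches {R2, L4, V1} → V_3 = 5.210+0.000j
Node n4: branches {R1, R2, C1, L1, I1, L5, R5} → V_4 = 4.897-0.5577j
Node n5: branches {R1, C1, L1, L2, L4, C2, I1} → V_5 = 4.586-2.172j
Source currents: i(V1)=-0.1280-0.1407j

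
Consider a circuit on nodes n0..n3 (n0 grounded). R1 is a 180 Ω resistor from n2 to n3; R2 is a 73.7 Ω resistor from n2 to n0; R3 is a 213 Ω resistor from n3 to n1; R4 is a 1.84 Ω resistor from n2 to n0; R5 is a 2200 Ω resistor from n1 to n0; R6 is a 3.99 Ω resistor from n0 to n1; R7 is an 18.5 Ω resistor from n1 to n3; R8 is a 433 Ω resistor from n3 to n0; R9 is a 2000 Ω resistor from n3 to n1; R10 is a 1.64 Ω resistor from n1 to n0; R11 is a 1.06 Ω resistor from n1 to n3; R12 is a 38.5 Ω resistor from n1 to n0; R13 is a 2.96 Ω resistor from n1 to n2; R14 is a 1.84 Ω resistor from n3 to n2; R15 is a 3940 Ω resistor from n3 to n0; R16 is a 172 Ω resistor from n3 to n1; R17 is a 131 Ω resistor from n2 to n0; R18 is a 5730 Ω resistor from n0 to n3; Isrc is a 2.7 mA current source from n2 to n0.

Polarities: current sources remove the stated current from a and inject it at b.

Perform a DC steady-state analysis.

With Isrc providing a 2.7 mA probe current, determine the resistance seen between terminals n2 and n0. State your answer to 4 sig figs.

R_eq = 1.047 Ω

MNA unknowns: 3 node voltages V₁..V_3
R1: Y=0.005556 on G[2,3]
R2: Y=0.01357 on G[2,0]
R3: Y=0.004695 on G[3,1]
R4: Y=0.5435 on G[2,0]
R5: Y=0.0004545 on G[1,0]
R6: Y=0.2506 on G[0,1]
R7: Y=0.05405 on G[1,3]
R8: Y=0.002309 on G[3,0]
R9: Y=0.0005000 on G[3,1]
R10: Y=0.6098 on G[1,0]
R11: Y=0.9434 on G[1,3]
R12: Y=0.02597 on G[1,0]
R13: Y=0.3378 on G[1,2]
R14: Y=0.5435 on G[3,2]
R15: Y=0.0002538 on G[3,0]
R16: Y=0.005814 on G[3,1]
R17: Y=0.007634 on G[2,0]
R18: Y=0.0001745 on G[0,3]
Isrc: z[2]−=0.0027, z[0]+=0.0027
solve → V1=-0.001239, V2=-0.002828, V3=-0.001796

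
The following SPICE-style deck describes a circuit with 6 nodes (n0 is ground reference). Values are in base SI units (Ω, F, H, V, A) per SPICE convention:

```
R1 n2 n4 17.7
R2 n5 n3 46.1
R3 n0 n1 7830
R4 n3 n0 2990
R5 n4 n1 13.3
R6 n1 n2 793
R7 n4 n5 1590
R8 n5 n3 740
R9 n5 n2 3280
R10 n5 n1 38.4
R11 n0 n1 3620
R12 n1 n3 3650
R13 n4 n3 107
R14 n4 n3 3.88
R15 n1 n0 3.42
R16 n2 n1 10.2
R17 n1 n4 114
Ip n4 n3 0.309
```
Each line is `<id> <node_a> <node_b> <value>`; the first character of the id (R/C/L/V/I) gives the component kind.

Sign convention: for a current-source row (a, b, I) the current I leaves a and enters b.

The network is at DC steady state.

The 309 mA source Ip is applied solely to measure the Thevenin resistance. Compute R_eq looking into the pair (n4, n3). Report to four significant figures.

R_eq = 3.585 Ω

Element admittances at DC:
  Y(R1) = 0.05650 S between n2,n4
  Y(R2) = 0.02169 S between n5,n3
  Y(R3) = 0.0001277 S between n0,n1
  Y(R4) = 0.0003344 S between n3,n0
  Y(R5) = 0.07519 S between n4,n1
  Y(R6) = 0.001261 S between n1,n2
  Y(R7) = 0.0006289 S between n4,n5
  Y(R8) = 0.001351 S between n5,n3
  Y(R9) = 0.0003049 S between n5,n2
  Y(R10) = 0.02604 S between n5,n1
  Y(R11) = 0.0002762 S between n0,n1
  Y(R12) = 0.0002740 S between n1,n3
  Y(R13) = 0.009346 S between n4,n3
  Y(R14) = 0.2577 S between n4,n3
  Y(R15) = 0.2924 S between n1,n0
  Y(R16) = 0.09804 S between n2,n1
  Y(R17) = 0.008772 S between n1,n4
  Ip: injects 0.309 A into n3 (from n4)
Assemble and solve the 5×5 MNA system:
  V(n1)=-0.001143  V(n2)=-0.03852  V(n3)=1.001  V(n4)=-0.1069  V(n5)=0.4590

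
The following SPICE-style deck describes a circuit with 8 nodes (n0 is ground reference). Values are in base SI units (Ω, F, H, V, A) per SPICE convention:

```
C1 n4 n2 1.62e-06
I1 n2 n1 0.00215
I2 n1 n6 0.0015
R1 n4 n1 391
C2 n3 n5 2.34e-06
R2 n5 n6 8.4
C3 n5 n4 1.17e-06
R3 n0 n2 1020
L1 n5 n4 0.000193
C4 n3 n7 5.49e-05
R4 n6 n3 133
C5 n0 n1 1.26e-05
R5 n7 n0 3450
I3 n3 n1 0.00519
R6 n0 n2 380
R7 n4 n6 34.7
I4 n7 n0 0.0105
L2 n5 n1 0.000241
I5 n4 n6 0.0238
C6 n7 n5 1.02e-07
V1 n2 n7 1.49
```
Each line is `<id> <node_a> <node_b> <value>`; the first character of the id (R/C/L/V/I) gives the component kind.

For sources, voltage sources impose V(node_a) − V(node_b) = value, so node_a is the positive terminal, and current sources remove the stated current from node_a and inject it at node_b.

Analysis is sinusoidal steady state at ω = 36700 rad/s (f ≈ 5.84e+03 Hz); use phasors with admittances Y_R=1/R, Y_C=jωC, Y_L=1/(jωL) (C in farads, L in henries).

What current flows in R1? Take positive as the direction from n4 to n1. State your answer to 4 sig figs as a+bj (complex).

MNA unknowns: 7 node voltages V₁..V_7 plus 1 source current (V1)
C1: Y=0.000+0.05945j on G[4,2]
I1: z[2]−=0.00215, z[1]+=0.00215
I2: z[1]−=0.0015, z[6]+=0.0015
R1: Y=0.002558+0.000j on G[4,1]
C2: Y=0.000+0.08588j on G[3,5]
R2: Y=0.1190+0.000j on G[5,6]
C3: Y=0.000+0.04294j on G[5,4]
R3: Y=0.0009804+0.000j on G[0,2]
L1: Y=0.000-0.1412j on G[5,4]
C4: Y=0.000+2.015j on G[3,7]
R4: Y=0.007519+0.000j on G[6,3]
C5: Y=0.000+0.4624j on G[0,1]
R5: Y=0.0002899+0.000j on G[7,0]
I3: z[3]−=0.00519, z[1]+=0.00519
R6: Y=0.002632+0.000j on G[0,2]
R7: Y=0.02882+0.000j on G[4,6]
I4: z[7]−=0.0105, z[0]+=0.0105
L2: Y=0.000-0.1131j on G[5,1]
I5: z[4]−=0.0238, z[6]+=0.0238
C6: Y=0.000+0.003743j on G[7,5]
V1: row V2−V7=1.49, i_V1 at 2,7
solve → V1=0.0003883+0.02619j, V2=0.5234-0.04602j, V3=-0.9276-0.04945j, V4=-0.8631-0.1657j, V5=-0.005540-0.1130j, V6=-0.04637-0.1197j, V7=-0.9666-0.04602j
aux → i_V1=0.003072-0.08226j

-0.002208-0.0004906j A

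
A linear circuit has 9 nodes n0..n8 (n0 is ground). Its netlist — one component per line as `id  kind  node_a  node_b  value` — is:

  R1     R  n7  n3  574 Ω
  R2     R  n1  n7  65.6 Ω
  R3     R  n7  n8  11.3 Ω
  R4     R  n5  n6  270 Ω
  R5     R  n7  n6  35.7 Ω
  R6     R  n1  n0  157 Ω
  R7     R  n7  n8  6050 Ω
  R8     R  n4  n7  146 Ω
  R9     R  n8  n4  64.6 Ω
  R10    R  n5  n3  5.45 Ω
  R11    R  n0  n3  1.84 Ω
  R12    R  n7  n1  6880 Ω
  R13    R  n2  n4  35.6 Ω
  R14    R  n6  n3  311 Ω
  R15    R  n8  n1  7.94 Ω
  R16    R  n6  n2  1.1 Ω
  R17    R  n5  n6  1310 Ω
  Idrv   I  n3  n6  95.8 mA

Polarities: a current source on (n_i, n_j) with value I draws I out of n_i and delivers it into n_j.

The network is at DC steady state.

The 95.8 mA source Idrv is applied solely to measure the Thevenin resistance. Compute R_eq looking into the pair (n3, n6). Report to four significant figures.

Element admittances at DC:
  Y(R1) = 0.001742 S between n7,n3
  Y(R2) = 0.01524 S between n1,n7
  Y(R3) = 0.08850 S between n7,n8
  Y(R4) = 0.003704 S between n5,n6
  Y(R5) = 0.02801 S between n7,n6
  Y(R6) = 0.006369 S between n1,n0
  Y(R7) = 0.0001653 S between n7,n8
  Y(R8) = 0.006849 S between n4,n7
  Y(R9) = 0.01548 S between n8,n4
  Y(R10) = 0.1835 S between n5,n3
  Y(R11) = 0.5435 S between n0,n3
  Y(R12) = 0.0001453 S between n7,n1
  Y(R13) = 0.02809 S between n2,n4
  Y(R14) = 0.003215 S between n6,n3
  Y(R15) = 0.1259 S between n8,n1
  Y(R16) = 0.9091 S between n6,n2
  Y(R17) = 0.0007634 S between n5,n6
  Idrv: injects 0.0958 A into n6 (from n3)
Assemble and solve the 8×8 MNA system:
  V(n1)=5.320  V(n2)=6.763  V(n3)=-0.06235  V(n4)=6.246  V(n5)=0.1002  V(n6)=6.779  V(n7)=5.727  V(n8)=5.539

R_eq = 71.41 Ω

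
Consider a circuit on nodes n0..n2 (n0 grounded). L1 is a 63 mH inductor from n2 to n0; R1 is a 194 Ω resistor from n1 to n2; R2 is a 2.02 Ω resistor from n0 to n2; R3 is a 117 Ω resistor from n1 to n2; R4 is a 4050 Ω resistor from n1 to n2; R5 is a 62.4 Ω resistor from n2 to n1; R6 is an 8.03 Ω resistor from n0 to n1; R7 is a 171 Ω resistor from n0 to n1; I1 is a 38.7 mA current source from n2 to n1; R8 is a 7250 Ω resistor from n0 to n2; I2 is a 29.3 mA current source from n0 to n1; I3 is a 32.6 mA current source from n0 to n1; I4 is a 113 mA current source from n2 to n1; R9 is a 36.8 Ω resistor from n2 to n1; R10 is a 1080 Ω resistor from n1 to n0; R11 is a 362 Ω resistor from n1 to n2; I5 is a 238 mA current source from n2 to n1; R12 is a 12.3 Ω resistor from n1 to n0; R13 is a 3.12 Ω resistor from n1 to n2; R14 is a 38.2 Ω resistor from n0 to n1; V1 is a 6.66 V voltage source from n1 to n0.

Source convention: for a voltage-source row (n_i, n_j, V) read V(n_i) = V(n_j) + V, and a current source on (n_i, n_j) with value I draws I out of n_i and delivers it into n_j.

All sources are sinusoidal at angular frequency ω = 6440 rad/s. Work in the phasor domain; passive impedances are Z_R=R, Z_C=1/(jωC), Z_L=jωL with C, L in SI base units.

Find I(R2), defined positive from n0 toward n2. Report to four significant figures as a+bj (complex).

-1.212-0.003412j A

Apply KCL at each of the 2 non-ground nodes and solve the resulting linear system.
Node n1: branches {R1, R3, R4, R5, R6, R7, I1, I2, I3, I4, R9, R10, R11, I5, R12, R13, R14, V1} → V_1 = 6.660+0.000j
Node n2: branches {L1, R1, R2, R3, R4, R5, I1, R8, I4, R9, R11, I5, R13} → V_2 = 2.448+0.006892j
Source currents: i(V1)=-2.741+0.002622j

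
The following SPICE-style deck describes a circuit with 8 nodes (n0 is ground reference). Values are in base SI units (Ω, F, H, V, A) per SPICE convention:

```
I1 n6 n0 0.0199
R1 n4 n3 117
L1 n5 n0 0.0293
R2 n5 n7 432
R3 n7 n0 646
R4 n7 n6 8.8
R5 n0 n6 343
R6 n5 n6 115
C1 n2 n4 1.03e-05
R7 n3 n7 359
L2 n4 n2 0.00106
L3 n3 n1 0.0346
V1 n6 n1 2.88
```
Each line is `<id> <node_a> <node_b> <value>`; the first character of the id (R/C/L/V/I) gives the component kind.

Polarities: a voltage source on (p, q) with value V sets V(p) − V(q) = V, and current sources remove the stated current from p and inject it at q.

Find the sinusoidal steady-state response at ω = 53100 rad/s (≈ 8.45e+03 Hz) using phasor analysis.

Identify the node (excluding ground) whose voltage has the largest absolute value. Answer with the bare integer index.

1

Apply KCL at each of the 7 non-ground nodes and solve the resulting linear system.
Node n1: branches {L3, V1} → V_1 = -7.233-0.6235j
Node n2: branches {C1, L2} → V_2 = -4.408-0.05504j
Node n3: branches {R1, R7, L3} → V_3 = -4.408-0.05504j
Node n4: branches {R1, C1, L2} → V_4 = -4.408-0.05504j
Node n5: branches {L1, R2, R6} → V_5 = -4.290-0.8704j
Node n6: branches {I1, R4, R5, R6, V1} → V_6 = -4.353-0.6235j
Node n7: branches {R2, R3, R4, R7} → V_7 = -4.297-0.6070j
Source currents: i(V1)=-0.0003094+0.001538j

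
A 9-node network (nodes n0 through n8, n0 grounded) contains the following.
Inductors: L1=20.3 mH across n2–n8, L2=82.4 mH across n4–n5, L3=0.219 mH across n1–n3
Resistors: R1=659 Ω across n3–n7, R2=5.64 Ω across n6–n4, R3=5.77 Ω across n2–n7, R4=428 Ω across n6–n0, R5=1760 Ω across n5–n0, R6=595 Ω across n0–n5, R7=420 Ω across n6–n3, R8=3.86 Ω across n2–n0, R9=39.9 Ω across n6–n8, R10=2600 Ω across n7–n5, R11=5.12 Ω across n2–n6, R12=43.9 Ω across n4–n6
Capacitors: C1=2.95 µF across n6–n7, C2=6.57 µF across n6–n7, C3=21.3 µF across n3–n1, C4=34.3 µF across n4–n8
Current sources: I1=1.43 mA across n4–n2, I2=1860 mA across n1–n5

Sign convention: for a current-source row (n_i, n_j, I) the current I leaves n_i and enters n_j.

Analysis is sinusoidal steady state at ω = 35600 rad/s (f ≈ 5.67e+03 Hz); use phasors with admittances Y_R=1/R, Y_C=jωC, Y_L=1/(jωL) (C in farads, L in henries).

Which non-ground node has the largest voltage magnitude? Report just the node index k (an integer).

Apply KCL at each of the 8 non-ground nodes and solve the resulting linear system.
Node n1: branches {L3, C3, I2} → V_1 = -487.2+1.662j
Node n2: branches {L1, R3, I1, R8, R11} → V_2 = -5.921-0.7785j
Node n3: branches {R1, L3, R7, C3} → V_3 = -487.2-1.290j
Node n4: branches {L2, R2, I1, C4, R12} → V_4 = -10.21-2.135j
Node n5: branches {L2, R5, R6, R10, I2} → V_5 = 692.8+90.76j
Node n6: branches {R2, R4, C1, R7, R9, C2, R11, R12} → V_6 = -10.35-1.044j
Node n7: branches {R1, R3, C1, R10, C2} → V_7 = -9.781-1.677j
Node n8: branches {L1, R9, C4} → V_8 = -10.19-2.133j

5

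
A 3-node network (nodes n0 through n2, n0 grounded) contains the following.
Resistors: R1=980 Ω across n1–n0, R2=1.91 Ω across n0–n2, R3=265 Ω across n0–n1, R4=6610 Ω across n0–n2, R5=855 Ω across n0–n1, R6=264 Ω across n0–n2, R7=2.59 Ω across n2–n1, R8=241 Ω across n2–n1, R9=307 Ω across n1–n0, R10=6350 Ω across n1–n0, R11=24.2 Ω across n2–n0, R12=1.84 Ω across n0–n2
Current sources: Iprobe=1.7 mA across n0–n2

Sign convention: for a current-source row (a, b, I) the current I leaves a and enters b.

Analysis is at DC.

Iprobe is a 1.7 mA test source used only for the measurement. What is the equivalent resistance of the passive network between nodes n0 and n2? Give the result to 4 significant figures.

R_eq = 0.8917 Ω

MNA unknowns: 2 node voltages V₁..V_2
R1: Y=0.001020 on G[1,0]
R2: Y=0.5236 on G[0,2]
R3: Y=0.003774 on G[0,1]
R4: Y=0.0001513 on G[0,2]
R5: Y=0.001170 on G[0,1]
R6: Y=0.003788 on G[0,2]
R7: Y=0.3861 on G[2,1]
R8: Y=0.004149 on G[2,1]
R9: Y=0.003257 on G[1,0]
R10: Y=0.0001575 on G[1,0]
R11: Y=0.04132 on G[2,0]
R12: Y=0.5435 on G[0,2]
Iprobe: z[0]−=0.0017, z[2]+=0.0017
solve → V1=0.001480, V2=0.001516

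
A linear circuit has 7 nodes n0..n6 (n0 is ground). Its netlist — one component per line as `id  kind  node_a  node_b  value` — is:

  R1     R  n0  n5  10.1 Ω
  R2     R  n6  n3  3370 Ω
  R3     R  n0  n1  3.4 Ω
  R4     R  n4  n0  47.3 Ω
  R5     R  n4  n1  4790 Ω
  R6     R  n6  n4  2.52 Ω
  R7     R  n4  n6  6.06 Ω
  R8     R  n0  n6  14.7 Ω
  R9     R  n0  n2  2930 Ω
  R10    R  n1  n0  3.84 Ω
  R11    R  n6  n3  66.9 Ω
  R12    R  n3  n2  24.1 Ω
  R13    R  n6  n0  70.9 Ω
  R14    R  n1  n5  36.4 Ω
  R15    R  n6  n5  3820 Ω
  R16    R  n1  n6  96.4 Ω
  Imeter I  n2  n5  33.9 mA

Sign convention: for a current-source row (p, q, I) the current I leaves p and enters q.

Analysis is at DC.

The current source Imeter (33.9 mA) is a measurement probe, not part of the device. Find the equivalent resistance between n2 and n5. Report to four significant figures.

Element admittances at DC:
  Y(R1) = 0.09901 S between n0,n5
  Y(R2) = 0.0002967 S between n6,n3
  Y(R3) = 0.2941 S between n0,n1
  Y(R4) = 0.02114 S between n4,n0
  Y(R5) = 0.0002088 S between n4,n1
  Y(R6) = 0.3968 S between n6,n4
  Y(R7) = 0.1650 S between n4,n6
  Y(R8) = 0.06803 S between n0,n6
  Y(R9) = 0.0003413 S between n0,n2
  Y(R10) = 0.2604 S between n1,n0
  Y(R11) = 0.01495 S between n6,n3
  Y(R12) = 0.04149 S between n3,n2
  Y(R13) = 0.01410 S between n6,n0
  Y(R14) = 0.02747 S between n1,n5
  Y(R15) = 0.0002618 S between n6,n5
  Y(R16) = 0.01037 S between n1,n6
  Imeter: injects 0.0339 A into n5 (from n2)
Assemble and solve the 6×6 MNA system:
  V(n1)=0.007305  V(n2)=-3.230  V(n3)=-2.440  V(n4)=-0.2775  V(n5)=0.2685  V(n6)=-0.2881

R_eq = 103.2 Ω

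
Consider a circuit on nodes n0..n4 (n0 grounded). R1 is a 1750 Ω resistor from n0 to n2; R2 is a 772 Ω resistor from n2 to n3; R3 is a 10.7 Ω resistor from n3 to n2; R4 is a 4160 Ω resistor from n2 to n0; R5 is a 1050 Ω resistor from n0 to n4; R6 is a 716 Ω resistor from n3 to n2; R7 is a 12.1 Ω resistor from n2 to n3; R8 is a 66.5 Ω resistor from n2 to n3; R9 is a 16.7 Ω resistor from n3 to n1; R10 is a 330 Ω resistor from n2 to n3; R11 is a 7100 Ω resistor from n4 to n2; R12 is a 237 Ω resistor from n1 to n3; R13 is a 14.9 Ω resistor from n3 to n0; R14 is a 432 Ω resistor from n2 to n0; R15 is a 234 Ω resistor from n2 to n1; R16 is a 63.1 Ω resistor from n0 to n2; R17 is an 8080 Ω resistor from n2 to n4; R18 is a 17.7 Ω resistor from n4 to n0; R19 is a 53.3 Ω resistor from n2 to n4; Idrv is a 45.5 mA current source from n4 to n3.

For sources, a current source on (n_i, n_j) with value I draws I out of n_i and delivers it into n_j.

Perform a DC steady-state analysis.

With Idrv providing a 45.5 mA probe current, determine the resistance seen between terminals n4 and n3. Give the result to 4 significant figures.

R_eq = 19.81 Ω

MNA unknowns: 4 node voltages V₁..V_4
R1: Y=0.0005714 on G[0,2]
R2: Y=0.001295 on G[2,3]
R3: Y=0.09346 on G[3,2]
R4: Y=0.0002404 on G[2,0]
R5: Y=0.0009524 on G[0,4]
R6: Y=0.001397 on G[3,2]
R7: Y=0.08264 on G[2,3]
R8: Y=0.01504 on G[2,3]
R9: Y=0.05988 on G[3,1]
R10: Y=0.003030 on G[2,3]
R11: Y=0.0001408 on G[4,2]
R12: Y=0.004219 on G[1,3]
R13: Y=0.06711 on G[3,0]
R14: Y=0.002315 on G[2,0]
R15: Y=0.004274 on G[2,1]
R16: Y=0.01585 on G[0,2]
R17: Y=0.0001238 on G[2,4]
R18: Y=0.05650 on G[4,0]
R19: Y=0.01876 on G[2,4]
Idrv: z[4]−=0.0455, z[3]+=0.0455
solve → V1=0.3678, V2=0.2726, V3=0.3741, V4=-0.5271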